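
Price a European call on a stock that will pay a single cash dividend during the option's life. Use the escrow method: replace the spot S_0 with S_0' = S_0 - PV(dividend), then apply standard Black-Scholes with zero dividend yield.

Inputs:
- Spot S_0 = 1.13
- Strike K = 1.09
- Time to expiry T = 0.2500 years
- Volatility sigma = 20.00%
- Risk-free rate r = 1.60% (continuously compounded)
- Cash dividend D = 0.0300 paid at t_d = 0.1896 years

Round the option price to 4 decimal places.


Answer: Price = 0.0512

Derivation:
PV(D) = D * exp(-r * t_d) = 0.0300 * 0.99697100 = 0.02990913
S_0' = S_0 - PV(D) = 1.1300 - 0.02990913 = 1.10009087
d1 = (ln(S_0'/K) + (r + sigma^2/2)*T) / (sigma*sqrt(T)) = 0.18215089
d2 = d1 - sigma*sqrt(T) = 0.08215089
exp(-rT) = 0.99600799
N(d1) = 0.57226785; N(d2) = 0.53273664
C = S_0' * N(d1) - K * exp(-rT) * N(d2) = 1.10009087 * 0.57226785 - 1.0900 * 0.99600799 * 0.53273664 = 0.0512


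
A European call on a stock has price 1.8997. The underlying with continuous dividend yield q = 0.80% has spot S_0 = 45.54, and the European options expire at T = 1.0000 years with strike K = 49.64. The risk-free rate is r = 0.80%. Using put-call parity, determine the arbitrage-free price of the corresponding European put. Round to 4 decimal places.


Answer: Put price = 5.9670

Derivation:
Put-call parity: C - P = S_0 * exp(-qT) - K * exp(-rT).
S_0 * exp(-qT) = 45.5400 * 0.99203191 = 45.17713340
K * exp(-rT) = 49.6400 * 0.99203191 = 49.24446425
P = C - S*exp(-qT) + K*exp(-rT)
P = 1.8997 - 45.17713340 + 49.24446425 = 5.9670


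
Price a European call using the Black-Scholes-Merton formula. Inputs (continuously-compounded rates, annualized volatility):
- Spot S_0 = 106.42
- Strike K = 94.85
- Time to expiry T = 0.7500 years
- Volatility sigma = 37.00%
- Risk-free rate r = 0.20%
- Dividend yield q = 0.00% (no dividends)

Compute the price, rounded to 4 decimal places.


Answer: Price = 19.4866

Derivation:
d1 = (ln(S/K) + (r - q + 0.5*sigma^2) * T) / (sigma * sqrt(T)) = 0.52409153
d2 = d1 - sigma * sqrt(T) = 0.20366213
exp(-rT) = 0.99850112; exp(-qT) = 1.00000000
C = S_0 * exp(-qT) * N(d1) - K * exp(-rT) * N(d2)
N(d1) = 0.69989256; N(d2) = 0.58069123
C = 106.4200 * 1.00000000 * 0.69989256 - 94.8500 * 0.99850112 * 0.58069123 = 19.4866


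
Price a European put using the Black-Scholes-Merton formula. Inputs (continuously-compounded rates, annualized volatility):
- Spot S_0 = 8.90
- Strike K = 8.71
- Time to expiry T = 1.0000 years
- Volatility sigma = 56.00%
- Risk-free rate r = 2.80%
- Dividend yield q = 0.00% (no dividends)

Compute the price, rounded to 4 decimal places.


Answer: Price = 1.7072

Derivation:
d1 = (ln(S/K) + (r - q + 0.5*sigma^2) * T) / (sigma * sqrt(T)) = 0.36853480
d2 = d1 - sigma * sqrt(T) = -0.19146520
exp(-rT) = 0.97238837; exp(-qT) = 1.00000000
P = K * exp(-rT) * N(-d2) - S_0 * exp(-qT) * N(-d1)
N(-d1) = 0.35623725; N(-d2) = 0.57591943
P = 8.7100 * 0.97238837 * 0.57591943 - 8.9000 * 1.00000000 * 0.35623725 = 1.7072


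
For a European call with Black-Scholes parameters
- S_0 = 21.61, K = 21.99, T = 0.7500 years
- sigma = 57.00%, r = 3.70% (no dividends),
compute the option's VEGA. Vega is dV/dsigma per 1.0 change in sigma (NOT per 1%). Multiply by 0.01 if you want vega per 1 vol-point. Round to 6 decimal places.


d1 = 0.2677200870; d2 = -0.2259143932
phi(d1) = 0.3848985231; exp(-qT) = 1.0000000000; exp(-rT) = 0.9726314943
Vega = S * exp(-qT) * phi(d1) * sqrt(T) = 21.6100 * 1.0000000000 * 0.3848985231 * 0.8660254038 = 7.203302

Answer: Vega = 7.203302


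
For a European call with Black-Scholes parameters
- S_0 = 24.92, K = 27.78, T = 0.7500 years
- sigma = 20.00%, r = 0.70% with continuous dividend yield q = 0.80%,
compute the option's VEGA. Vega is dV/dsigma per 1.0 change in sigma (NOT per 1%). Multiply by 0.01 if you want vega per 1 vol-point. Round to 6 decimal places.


d1 = -0.5449935013; d2 = -0.7181985821
phi(d1) = 0.3438851679; exp(-qT) = 0.9940179641; exp(-rT) = 0.9947637572
Vega = S * exp(-qT) * phi(d1) * sqrt(T) = 24.9200 * 0.9940179641 * 0.3438851679 * 0.8660254038 = 7.377111

Answer: Vega = 7.377111


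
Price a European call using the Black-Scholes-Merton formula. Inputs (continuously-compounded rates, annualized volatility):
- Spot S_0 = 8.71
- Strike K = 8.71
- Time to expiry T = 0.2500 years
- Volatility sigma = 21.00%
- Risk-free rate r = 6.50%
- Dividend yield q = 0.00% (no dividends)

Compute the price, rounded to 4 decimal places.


Answer: Price = 0.4363

Derivation:
d1 = (ln(S/K) + (r - q + 0.5*sigma^2) * T) / (sigma * sqrt(T)) = 0.20726190
d2 = d1 - sigma * sqrt(T) = 0.10226190
exp(-rT) = 0.98388132; exp(-qT) = 1.00000000
C = S_0 * exp(-qT) * N(d1) - K * exp(-rT) * N(d2)
N(d1) = 0.58209734; N(d2) = 0.54072560
C = 8.7100 * 1.00000000 * 0.58209734 - 8.7100 * 0.98388132 * 0.54072560 = 0.4363


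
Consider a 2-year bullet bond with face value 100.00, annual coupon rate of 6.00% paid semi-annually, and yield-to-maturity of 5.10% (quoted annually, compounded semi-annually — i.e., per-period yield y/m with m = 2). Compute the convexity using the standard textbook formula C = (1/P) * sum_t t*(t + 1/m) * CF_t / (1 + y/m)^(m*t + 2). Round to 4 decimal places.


Answer: Convexity = 4.4860

Derivation:
Coupon per period c = face * coupon_rate / m = 3.000000
Periods per year m = 2; per-period yield y/m = 0.025500
Number of cashflows N = 4
Cashflows (t years, CF_t, discount factor 1/(1+y/m)^(m*t), PV):
  t = 0.5000: CF_t = 3.000000, DF = 0.975134, PV = 2.925402
  t = 1.0000: CF_t = 3.000000, DF = 0.950886, PV = 2.852659
  t = 1.5000: CF_t = 3.000000, DF = 0.927242, PV = 2.781725
  t = 2.0000: CF_t = 103.000000, DF = 0.904185, PV = 93.131064
Price P = sum_t PV_t = 101.690851
Convexity numerator sum_t t*(t + 1/m) * CF_t / (1+y/m)^(m*t + 2):
  t = 0.5000: term = 1.390863
  t = 1.0000: term = 4.068833
  t = 1.5000: term = 7.935315
  t = 2.0000: term = 442.785347
Convexity = (1/P) * sum = 456.180358 / 101.690851 = 4.485953


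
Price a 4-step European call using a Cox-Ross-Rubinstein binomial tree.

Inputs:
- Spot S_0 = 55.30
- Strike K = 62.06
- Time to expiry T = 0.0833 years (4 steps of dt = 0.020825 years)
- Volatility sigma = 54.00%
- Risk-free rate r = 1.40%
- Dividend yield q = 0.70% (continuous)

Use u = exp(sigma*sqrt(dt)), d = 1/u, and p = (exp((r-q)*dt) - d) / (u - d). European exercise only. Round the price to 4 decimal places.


dt = T/N = 0.020825
u = exp(sigma*sqrt(dt)) = 1.081043; d = 1/u = 0.925032
p = (exp((r-q)*dt) - d) / (u - d) = 0.481463
Discount per step: exp(-r*dt) = 0.999708
Stock lattice S(k, i) with i counting down-moves:
  k=0: S(0,0) = 55.3000
  k=1: S(1,0) = 59.7817; S(1,1) = 51.1543
  k=2: S(2,0) = 64.6266; S(2,1) = 55.3000; S(2,2) = 47.3194
  k=3: S(3,0) = 69.8642; S(3,1) = 59.7817; S(3,2) = 51.1543; S(3,3) = 43.7719
  k=4: S(4,0) = 75.5262; S(4,1) = 64.6266; S(4,2) = 55.3000; S(4,3) = 47.3194; S(4,4) = 40.4904
Terminal payoffs V(N, i) = max(S_T - K, 0):
  V(4,0) = 13.466206; V(4,1) = 2.566614; V(4,2) = 0.000000; V(4,3) = 0.000000; V(4,4) = 0.000000
Backward induction: V(k, i) = exp(-r*dt) * [p * V(k+1, i) + (1-p) * V(k+1, i+1)].
  V(3,0) = exp(-r*dt) * [p*13.466206 + (1-p)*2.566614] = 7.812082
  V(3,1) = exp(-r*dt) * [p*2.566614 + (1-p)*0.000000] = 1.235368
  V(3,2) = exp(-r*dt) * [p*0.000000 + (1-p)*0.000000] = 0.000000
  V(3,3) = exp(-r*dt) * [p*0.000000 + (1-p)*0.000000] = 0.000000
  V(2,0) = exp(-r*dt) * [p*7.812082 + (1-p)*1.235368] = 4.400527
  V(2,1) = exp(-r*dt) * [p*1.235368 + (1-p)*0.000000] = 0.594610
  V(2,2) = exp(-r*dt) * [p*0.000000 + (1-p)*0.000000] = 0.000000
  V(1,0) = exp(-r*dt) * [p*4.400527 + (1-p)*0.594610] = 2.426310
  V(1,1) = exp(-r*dt) * [p*0.594610 + (1-p)*0.000000] = 0.286199
  V(0,0) = exp(-r*dt) * [p*2.426310 + (1-p)*0.286199] = 1.316199

Answer: Price = V(0,0) = 1.3162


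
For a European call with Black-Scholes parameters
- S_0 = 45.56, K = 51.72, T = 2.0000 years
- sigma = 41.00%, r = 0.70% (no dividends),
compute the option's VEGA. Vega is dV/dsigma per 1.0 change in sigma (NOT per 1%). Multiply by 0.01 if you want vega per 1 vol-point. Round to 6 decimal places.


Answer: Vega = 25.587899

Derivation:
d1 = 0.0953483215; d2 = -0.4844792390
phi(d1) = 0.3971329434; exp(-qT) = 1.0000000000; exp(-rT) = 0.9860975443
Vega = S * exp(-qT) * phi(d1) * sqrt(T) = 45.5600 * 1.0000000000 * 0.3971329434 * 1.4142135624 = 25.587899


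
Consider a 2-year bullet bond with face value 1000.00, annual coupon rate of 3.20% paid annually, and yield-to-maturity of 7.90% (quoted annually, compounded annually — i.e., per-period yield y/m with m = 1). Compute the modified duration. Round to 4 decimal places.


Answer: Modified duration = 1.8236

Derivation:
Coupon per period c = face * coupon_rate / m = 32.000000
Periods per year m = 1; per-period yield y/m = 0.079000
Number of cashflows N = 2
Cashflows (t years, CF_t, discount factor 1/(1+y/m)^(m*t), PV):
  t = 1.0000: CF_t = 32.000000, DF = 0.926784, PV = 29.657090
  t = 2.0000: CF_t = 1032.000000, DF = 0.858929, PV = 886.414411
Price P = sum_t PV_t = 916.071501
First compute Macaulay numerator sum_t t * PV_t:
  t * PV_t at t = 1.0000: 29.657090
  t * PV_t at t = 2.0000: 1772.828822
Macaulay duration D = 1802.485911 / 916.071501 = 1.967626
Modified duration = D / (1 + y/m) = 1.967626 / (1 + 0.079000) = 1.823564


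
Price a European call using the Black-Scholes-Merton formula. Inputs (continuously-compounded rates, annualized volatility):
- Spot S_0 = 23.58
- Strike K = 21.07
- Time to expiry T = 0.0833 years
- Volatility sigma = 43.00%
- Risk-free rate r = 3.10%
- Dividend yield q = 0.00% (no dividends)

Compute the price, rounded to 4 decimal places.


d1 = (ln(S/K) + (r - q + 0.5*sigma^2) * T) / (sigma * sqrt(T)) = 0.98973916
d2 = d1 - sigma * sqrt(T) = 0.86563368
exp(-rT) = 0.99742103; exp(-qT) = 1.00000000
C = S_0 * exp(-qT) * N(d1) - K * exp(-rT) * N(d2)
N(d1) = 0.83884918; N(d2) = 0.80665446
C = 23.5800 * 1.00000000 * 0.83884918 - 21.0700 * 0.99742103 * 0.80665446 = 2.8277

Answer: Price = 2.8277


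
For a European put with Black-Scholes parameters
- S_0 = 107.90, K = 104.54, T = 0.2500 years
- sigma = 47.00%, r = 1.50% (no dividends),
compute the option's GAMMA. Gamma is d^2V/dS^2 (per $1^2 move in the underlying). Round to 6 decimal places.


d1 = 0.2680748893; d2 = 0.0330748893
phi(d1) = 0.3848619400; exp(-qT) = 1.0000000000; exp(-rT) = 0.9962570225
Gamma = exp(-qT) * phi(d1) / (S * sigma * sqrt(T)) = 1.0000000000 * 0.3848619400 / (107.9000 * 0.4700 * 0.5000000000) = 0.015178

Answer: Gamma = 0.015178


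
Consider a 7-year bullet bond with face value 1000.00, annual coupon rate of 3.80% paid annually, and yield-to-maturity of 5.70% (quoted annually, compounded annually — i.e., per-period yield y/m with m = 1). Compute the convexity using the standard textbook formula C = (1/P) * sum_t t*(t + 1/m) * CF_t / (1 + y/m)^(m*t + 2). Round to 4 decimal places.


Coupon per period c = face * coupon_rate / m = 38.000000
Periods per year m = 1; per-period yield y/m = 0.057000
Number of cashflows N = 7
Cashflows (t years, CF_t, discount factor 1/(1+y/m)^(m*t), PV):
  t = 1.0000: CF_t = 38.000000, DF = 0.946074, PV = 35.950804
  t = 2.0000: CF_t = 38.000000, DF = 0.895056, PV = 34.012114
  t = 3.0000: CF_t = 38.000000, DF = 0.846789, PV = 32.177969
  t = 4.0000: CF_t = 38.000000, DF = 0.801125, PV = 30.442734
  t = 5.0000: CF_t = 38.000000, DF = 0.757923, PV = 28.801072
  t = 6.0000: CF_t = 38.000000, DF = 0.717051, PV = 27.247940
  t = 7.0000: CF_t = 1038.000000, DF = 0.678383, PV = 704.161769
Price P = sum_t PV_t = 892.794402
Convexity numerator sum_t t*(t + 1/m) * CF_t / (1+y/m)^(m*t + 2):
  t = 1.0000: term = 64.355939
  t = 2.0000: term = 182.656402
  t = 3.0000: term = 345.612870
  t = 4.0000: term = 544.958798
  t = 5.0000: term = 773.356856
  t = 6.0000: term = 1024.313717
  t = 7.0000: term = 35294.781265
Convexity = (1/P) * sum = 38230.035846 / 892.794402 = 42.820649

Answer: Convexity = 42.8206


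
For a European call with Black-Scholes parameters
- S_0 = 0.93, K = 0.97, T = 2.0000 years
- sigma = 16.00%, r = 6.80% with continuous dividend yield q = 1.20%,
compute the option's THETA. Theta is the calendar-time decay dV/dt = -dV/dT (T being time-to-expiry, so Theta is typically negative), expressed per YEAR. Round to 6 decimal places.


d1 = 0.4220036015; d2 = 0.1957294315
phi(d1) = 0.3649546962; exp(-qT) = 0.9762857098; exp(-rT) = 0.8728426325
Theta = -S*exp(-qT)*phi(d1)*sigma/(2*sqrt(T)) - r*K*exp(-rT)*N(d2) + q*S*exp(-qT)*N(d1)
N(d1) = 0.6634888056; N(d2) = 0.5775890265; sqrt(T) = 1.4142135624
Term 1 = -0.9300 * 0.9762857098 * 0.3649546962 * 0.1600 / (2 * 1.4142135624) = -0.0187444985
Term 2 = -0.0680 * 0.9700 * 0.8728426325 * 0.5775890265 = -0.0332533598
Term 3 = 0.0120 * 0.9300 * 0.9762857098 * 0.6634888056 = 0.0072289418
Theta = -0.0187444985 + (-0.0332533598) + (0.0072289418) = -0.044769

Answer: Theta = -0.044769


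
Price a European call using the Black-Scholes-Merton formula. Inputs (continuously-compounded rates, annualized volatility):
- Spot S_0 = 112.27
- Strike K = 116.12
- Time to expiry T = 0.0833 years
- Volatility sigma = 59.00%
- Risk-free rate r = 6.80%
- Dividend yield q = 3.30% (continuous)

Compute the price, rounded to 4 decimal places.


Answer: Price = 6.0900

Derivation:
d1 = (ln(S/K) + (r - q + 0.5*sigma^2) * T) / (sigma * sqrt(T)) = -0.09574337
d2 = d1 - sigma * sqrt(T) = -0.26602764
exp(-rT) = 0.99435161; exp(-qT) = 0.99725487
C = S_0 * exp(-qT) * N(d1) - K * exp(-rT) * N(d2)
N(d1) = 0.46186220; N(d2) = 0.39510896
C = 112.2700 * 0.99725487 * 0.46186220 - 116.1200 * 0.99435161 * 0.39510896 = 6.0900


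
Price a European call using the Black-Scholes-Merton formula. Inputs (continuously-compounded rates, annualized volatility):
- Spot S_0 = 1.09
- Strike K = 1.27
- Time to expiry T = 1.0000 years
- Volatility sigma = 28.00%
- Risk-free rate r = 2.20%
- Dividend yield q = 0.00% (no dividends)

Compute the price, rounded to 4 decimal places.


Answer: Price = 0.0675

Derivation:
d1 = (ln(S/K) + (r - q + 0.5*sigma^2) * T) / (sigma * sqrt(T)) = -0.32728287
d2 = d1 - sigma * sqrt(T) = -0.60728287
exp(-rT) = 0.97824024; exp(-qT) = 1.00000000
C = S_0 * exp(-qT) * N(d1) - K * exp(-rT) * N(d2)
N(d1) = 0.37172697; N(d2) = 0.27183160
C = 1.0900 * 1.00000000 * 0.37172697 - 1.2700 * 0.97824024 * 0.27183160 = 0.0675


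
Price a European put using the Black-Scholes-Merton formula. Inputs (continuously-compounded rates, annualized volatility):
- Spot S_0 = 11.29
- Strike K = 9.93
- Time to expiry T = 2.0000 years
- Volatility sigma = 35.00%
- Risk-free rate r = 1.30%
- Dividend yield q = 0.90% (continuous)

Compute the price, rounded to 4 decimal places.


d1 = (ln(S/K) + (r - q + 0.5*sigma^2) * T) / (sigma * sqrt(T)) = 0.52296991
d2 = d1 - sigma * sqrt(T) = 0.02799517
exp(-rT) = 0.97433509; exp(-qT) = 0.98216103
P = K * exp(-rT) * N(-d2) - S_0 * exp(-qT) * N(-d1)
N(-d1) = 0.30049760; N(-d2) = 0.48883300
P = 9.9300 * 0.97433509 * 0.48883300 - 11.2900 * 0.98216103 * 0.30049760 = 1.3974

Answer: Price = 1.3974


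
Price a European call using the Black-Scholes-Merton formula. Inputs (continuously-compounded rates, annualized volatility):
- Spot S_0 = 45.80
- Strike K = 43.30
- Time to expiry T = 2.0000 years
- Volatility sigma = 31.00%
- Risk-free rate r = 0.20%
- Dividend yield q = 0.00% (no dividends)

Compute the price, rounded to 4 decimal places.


Answer: Price = 9.1225

Derivation:
d1 = (ln(S/K) + (r - q + 0.5*sigma^2) * T) / (sigma * sqrt(T)) = 0.35636233
d2 = d1 - sigma * sqrt(T) = -0.08204388
exp(-rT) = 0.99600799; exp(-qT) = 1.00000000
C = S_0 * exp(-qT) * N(d1) - K * exp(-rT) * N(d2)
N(d1) = 0.63921538; N(d2) = 0.46730591
C = 45.8000 * 1.00000000 * 0.63921538 - 43.3000 * 0.99600799 * 0.46730591 = 9.1225


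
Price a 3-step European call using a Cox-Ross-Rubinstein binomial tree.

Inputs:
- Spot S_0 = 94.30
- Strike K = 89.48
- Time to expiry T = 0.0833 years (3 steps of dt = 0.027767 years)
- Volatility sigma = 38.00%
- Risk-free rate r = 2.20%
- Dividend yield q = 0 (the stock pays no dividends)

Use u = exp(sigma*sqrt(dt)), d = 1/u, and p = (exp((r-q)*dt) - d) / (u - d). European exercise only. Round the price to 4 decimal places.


Answer: Price = V(0,0) = 6.8842

Derivation:
dt = T/N = 0.027767
u = exp(sigma*sqrt(dt)) = 1.065368; d = 1/u = 0.938642
p = (exp((r-q)*dt) - d) / (u - d) = 0.488997
Discount per step: exp(-r*dt) = 0.999389
Stock lattice S(k, i) with i counting down-moves:
  k=0: S(0,0) = 94.3000
  k=1: S(1,0) = 100.4642; S(1,1) = 88.5140
  k=2: S(2,0) = 107.0314; S(2,1) = 94.3000; S(2,2) = 83.0830
  k=3: S(3,0) = 114.0279; S(3,1) = 100.4642; S(3,2) = 88.5140; S(3,3) = 77.9852
Terminal payoffs V(N, i) = max(S_T - K, 0):
  V(3,0) = 24.547903; V(3,1) = 10.984241; V(3,2) = 0.000000; V(3,3) = 0.000000
Backward induction: V(k, i) = exp(-r*dt) * [p * V(k+1, i) + (1-p) * V(k+1, i+1)].
  V(2,0) = exp(-r*dt) * [p*24.547903 + (1-p)*10.984241] = 17.606073
  V(2,1) = exp(-r*dt) * [p*10.984241 + (1-p)*0.000000] = 5.367981
  V(2,2) = exp(-r*dt) * [p*0.000000 + (1-p)*0.000000] = 0.000000
  V(1,0) = exp(-r*dt) * [p*17.606073 + (1-p)*5.367981] = 11.345438
  V(1,1) = exp(-r*dt) * [p*5.367981 + (1-p)*0.000000] = 2.623323
  V(0,0) = exp(-r*dt) * [p*11.345438 + (1-p)*2.623323] = 6.884204


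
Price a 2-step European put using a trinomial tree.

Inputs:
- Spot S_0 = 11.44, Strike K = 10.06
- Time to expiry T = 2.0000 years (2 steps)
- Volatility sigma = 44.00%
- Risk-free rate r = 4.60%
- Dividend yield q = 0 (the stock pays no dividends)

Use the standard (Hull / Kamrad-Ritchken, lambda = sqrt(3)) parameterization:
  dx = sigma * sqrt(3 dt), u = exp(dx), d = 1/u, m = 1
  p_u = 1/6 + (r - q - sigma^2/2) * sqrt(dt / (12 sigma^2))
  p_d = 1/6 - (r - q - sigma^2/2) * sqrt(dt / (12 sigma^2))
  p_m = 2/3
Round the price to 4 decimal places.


dt = T/N = 1.000000; dx = sigma*sqrt(3*dt) = 0.762102
u = exp(dx) = 2.142776; d = 1/u = 0.466684
p_u = 0.133338, p_m = 0.666667, p_d = 0.199996
Discount per step: exp(-r*dt) = 0.955042
Stock lattice S(k, j) with j the centered position index:
  k=0: S(0,+0) = 11.4400
  k=1: S(1,-1) = 5.3389; S(1,+0) = 11.4400; S(1,+1) = 24.5134
  k=2: S(2,-2) = 2.4916; S(2,-1) = 5.3389; S(2,+0) = 11.4400; S(2,+1) = 24.5134; S(2,+2) = 52.5267
Terminal payoffs V(N, j) = max(K - S_T, 0):
  V(2,-2) = 7.568434; V(2,-1) = 4.721132; V(2,+0) = 0.000000; V(2,+1) = 0.000000; V(2,+2) = 0.000000
Backward induction: V(k, j) = exp(-r*dt) * [p_u * V(k+1, j+1) + p_m * V(k+1, j) + p_d * V(k+1, j-1)]
  V(1,-1) = exp(-r*dt) * [p_u*0.000000 + p_m*4.721132 + p_d*7.568434] = 4.451522
  V(1,+0) = exp(-r*dt) * [p_u*0.000000 + p_m*0.000000 + p_d*4.721132] = 0.901756
  V(1,+1) = exp(-r*dt) * [p_u*0.000000 + p_m*0.000000 + p_d*0.000000] = 0.000000
  V(0,+0) = exp(-r*dt) * [p_u*0.000000 + p_m*0.901756 + p_d*4.451522] = 1.424402

Answer: Price = V(0,0) = 1.4244


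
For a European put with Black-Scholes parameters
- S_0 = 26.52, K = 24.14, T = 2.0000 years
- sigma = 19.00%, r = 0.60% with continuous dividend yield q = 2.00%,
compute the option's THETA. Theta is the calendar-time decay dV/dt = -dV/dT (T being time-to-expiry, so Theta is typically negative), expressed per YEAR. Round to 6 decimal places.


d1 = 0.3800845940; d2 = 0.1113840171
phi(d1) = 0.3711419472; exp(-qT) = 0.9607894392; exp(-rT) = 0.9880717129
Theta = -S*exp(-qT)*phi(d1)*sigma/(2*sqrt(T)) + r*K*exp(-rT)*N(-d2) - q*S*exp(-qT)*N(-d1)
N(-d1) = 0.3519413107; N(-d2) = 0.4556559168; sqrt(T) = 1.4142135624
Term 1 = -26.5200 * 0.9607894392 * 0.3711419472 * 0.1900 / (2 * 1.4142135624) = -0.6352583612
Term 2 = 0.0060 * 24.1400 * 0.9880717129 * 0.4556559168 = 0.0652099694
Term 3 = -0.0200 * 26.5200 * 0.9607894392 * 0.3519413107 = -0.1793502487
Theta = -0.6352583612 + (0.0652099694) + (-0.1793502487) = -0.749399

Answer: Theta = -0.749399


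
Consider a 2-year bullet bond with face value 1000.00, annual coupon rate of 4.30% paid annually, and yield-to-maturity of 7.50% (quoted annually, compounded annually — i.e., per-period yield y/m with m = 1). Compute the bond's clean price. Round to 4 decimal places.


Coupon per period c = face * coupon_rate / m = 43.000000
Periods per year m = 1; per-period yield y/m = 0.075000
Number of cashflows N = 2
Cashflows (t years, CF_t, discount factor 1/(1+y/m)^(m*t), PV):
  t = 1.0000: CF_t = 43.000000, DF = 0.930233, PV = 40.000000
  t = 2.0000: CF_t = 1043.000000, DF = 0.865333, PV = 902.541915
Price P = sum_t PV_t = 942.541915

Answer: Price = 942.5419


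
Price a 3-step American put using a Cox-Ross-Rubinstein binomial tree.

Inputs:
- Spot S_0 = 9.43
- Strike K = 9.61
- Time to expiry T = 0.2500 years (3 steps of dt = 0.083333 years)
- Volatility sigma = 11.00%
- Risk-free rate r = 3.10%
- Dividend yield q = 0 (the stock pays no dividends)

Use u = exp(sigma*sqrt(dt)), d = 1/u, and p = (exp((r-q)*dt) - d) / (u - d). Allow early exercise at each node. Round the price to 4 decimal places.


Answer: Price = V(0,0) = 0.2760

Derivation:
dt = T/N = 0.083333
u = exp(sigma*sqrt(dt)) = 1.032264; d = 1/u = 0.968745
p = (exp((r-q)*dt) - d) / (u - d) = 0.532785
Discount per step: exp(-r*dt) = 0.997420
Stock lattice S(k, i) with i counting down-moves:
  k=0: S(0,0) = 9.4300
  k=1: S(1,0) = 9.7342; S(1,1) = 9.1353
  k=2: S(2,0) = 10.0483; S(2,1) = 9.4300; S(2,2) = 8.8497
  k=3: S(3,0) = 10.3725; S(3,1) = 9.7342; S(3,2) = 9.1353; S(3,3) = 8.5731
Terminal payoffs V(N, i) = max(K - S_T, 0):
  V(3,0) = 0.000000; V(3,1) = 0.000000; V(3,2) = 0.474738; V(3,3) = 1.036866
Backward induction: V(k, i) = exp(-r*dt) * [p * V(k+1, i) + (1-p) * V(k+1, i+1)]; then take max(V_cont, immediate exercise) for American.
  V(2,0) = exp(-r*dt) * [p*0.000000 + (1-p)*0.000000] = 0.000000; exercise = 0.000000; V(2,0) = max -> 0.000000
  V(2,1) = exp(-r*dt) * [p*0.000000 + (1-p)*0.474738] = 0.221233; exercise = 0.180000; V(2,1) = max -> 0.221233
  V(2,2) = exp(-r*dt) * [p*0.474738 + (1-p)*1.036866] = 0.735471; exercise = 0.760265; V(2,2) = max -> 0.760265
  V(1,0) = exp(-r*dt) * [p*0.000000 + (1-p)*0.221233] = 0.103097; exercise = 0.000000; V(1,0) = max -> 0.103097
  V(1,1) = exp(-r*dt) * [p*0.221233 + (1-p)*0.760265] = 0.471856; exercise = 0.474738; V(1,1) = max -> 0.474738
  V(0,0) = exp(-r*dt) * [p*0.103097 + (1-p)*0.474738] = 0.276019; exercise = 0.180000; V(0,0) = max -> 0.276019


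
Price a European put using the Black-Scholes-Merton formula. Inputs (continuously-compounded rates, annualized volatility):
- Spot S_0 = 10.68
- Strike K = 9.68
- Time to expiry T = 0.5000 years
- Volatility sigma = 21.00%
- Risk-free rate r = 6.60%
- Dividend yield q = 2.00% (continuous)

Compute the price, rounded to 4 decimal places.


Answer: Price = 0.1721

Derivation:
d1 = (ln(S/K) + (r - q + 0.5*sigma^2) * T) / (sigma * sqrt(T)) = 0.89119652
d2 = d1 - sigma * sqrt(T) = 0.74270410
exp(-rT) = 0.96753856; exp(-qT) = 0.99004983
P = K * exp(-rT) * N(-d2) - S_0 * exp(-qT) * N(-d1)
N(-d1) = 0.18641187; N(-d2) = 0.22883042
P = 9.6800 * 0.96753856 * 0.22883042 - 10.6800 * 0.99004983 * 0.18641187 = 0.1721


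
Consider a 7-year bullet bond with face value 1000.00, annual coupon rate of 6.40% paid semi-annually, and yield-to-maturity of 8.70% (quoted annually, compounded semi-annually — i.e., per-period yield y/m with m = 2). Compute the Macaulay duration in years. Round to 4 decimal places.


Coupon per period c = face * coupon_rate / m = 32.000000
Periods per year m = 2; per-period yield y/m = 0.043500
Number of cashflows N = 14
Cashflows (t years, CF_t, discount factor 1/(1+y/m)^(m*t), PV):
  t = 0.5000: CF_t = 32.000000, DF = 0.958313, PV = 30.666028
  t = 1.0000: CF_t = 32.000000, DF = 0.918365, PV = 29.387664
  t = 1.5000: CF_t = 32.000000, DF = 0.880081, PV = 28.162592
  t = 2.0000: CF_t = 32.000000, DF = 0.843393, PV = 26.988588
  t = 2.5000: CF_t = 32.000000, DF = 0.808235, PV = 25.863525
  t = 3.0000: CF_t = 32.000000, DF = 0.774543, PV = 24.785362
  t = 3.5000: CF_t = 32.000000, DF = 0.742254, PV = 23.752143
  t = 4.0000: CF_t = 32.000000, DF = 0.711312, PV = 22.761996
  t = 4.5000: CF_t = 32.000000, DF = 0.681660, PV = 21.813125
  t = 5.0000: CF_t = 32.000000, DF = 0.653244, PV = 20.903810
  t = 5.5000: CF_t = 32.000000, DF = 0.626013, PV = 20.032400
  t = 6.0000: CF_t = 32.000000, DF = 0.599916, PV = 19.197317
  t = 6.5000: CF_t = 32.000000, DF = 0.574908, PV = 18.397046
  t = 7.0000: CF_t = 1032.000000, DF = 0.550942, PV = 568.571844
Price P = sum_t PV_t = 881.283440
Macaulay numerator sum_t t * PV_t:
  t * PV_t at t = 0.5000: 15.333014
  t * PV_t at t = 1.0000: 29.387664
  t * PV_t at t = 1.5000: 42.243887
  t * PV_t at t = 2.0000: 53.977176
  t * PV_t at t = 2.5000: 64.658812
  t * PV_t at t = 3.0000: 74.356085
  t * PV_t at t = 3.5000: 83.132502
  t * PV_t at t = 4.0000: 91.047986
  t * PV_t at t = 4.5000: 98.159065
  t * PV_t at t = 5.0000: 104.519049
  t * PV_t at t = 5.5000: 110.178202
  t * PV_t at t = 6.0000: 115.183902
  t * PV_t at t = 6.5000: 119.580796
  t * PV_t at t = 7.0000: 3980.002911
Macaulay duration D = (sum_t t * PV_t) / P = 4981.761050 / 881.283440 = 5.652848

Answer: Macaulay duration = 5.6528 years


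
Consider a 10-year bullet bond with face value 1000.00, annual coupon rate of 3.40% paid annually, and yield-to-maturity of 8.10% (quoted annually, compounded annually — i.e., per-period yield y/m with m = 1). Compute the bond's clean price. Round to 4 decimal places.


Coupon per period c = face * coupon_rate / m = 34.000000
Periods per year m = 1; per-period yield y/m = 0.081000
Number of cashflows N = 10
Cashflows (t years, CF_t, discount factor 1/(1+y/m)^(m*t), PV):
  t = 1.0000: CF_t = 34.000000, DF = 0.925069, PV = 31.452359
  t = 2.0000: CF_t = 34.000000, DF = 0.855753, PV = 29.095614
  t = 3.0000: CF_t = 34.000000, DF = 0.791631, PV = 26.915462
  t = 4.0000: CF_t = 34.000000, DF = 0.732314, PV = 24.898670
  t = 5.0000: CF_t = 34.000000, DF = 0.677441, PV = 23.032997
  t = 6.0000: CF_t = 34.000000, DF = 0.626680, PV = 21.307120
  t = 7.0000: CF_t = 34.000000, DF = 0.579722, PV = 19.710564
  t = 8.0000: CF_t = 34.000000, DF = 0.536284, PV = 18.233640
  t = 9.0000: CF_t = 34.000000, DF = 0.496099, PV = 16.867382
  t = 10.0000: CF_t = 1034.000000, DF = 0.458926, PV = 474.529918
Price P = sum_t PV_t = 686.043725

Answer: Price = 686.0437


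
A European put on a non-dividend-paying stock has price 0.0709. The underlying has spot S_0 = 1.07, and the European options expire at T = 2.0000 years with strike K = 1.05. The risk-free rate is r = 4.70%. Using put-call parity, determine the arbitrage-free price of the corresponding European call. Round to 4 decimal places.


Put-call parity: C - P = S_0 * exp(-qT) - K * exp(-rT).
S_0 * exp(-qT) = 1.0700 * 1.00000000 = 1.07000000
K * exp(-rT) = 1.0500 * 0.91028276 = 0.95579690
C = P + S*exp(-qT) - K*exp(-rT)
C = 0.0709 + 1.07000000 - 0.95579690 = 0.1851

Answer: Call price = 0.1851


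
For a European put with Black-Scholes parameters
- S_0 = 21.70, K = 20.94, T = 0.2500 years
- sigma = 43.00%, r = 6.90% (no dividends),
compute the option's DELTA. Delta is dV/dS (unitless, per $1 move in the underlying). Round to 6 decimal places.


d1 = 0.3535514191; d2 = 0.1385514191
phi(d1) = 0.3747718507; exp(-qT) = 1.0000000000; exp(-rT) = 0.9828979294
N(-d1) = 0.3618375438
Delta = -exp(-qT) * N(-d1) = -1.0000000000 * 0.3618375438 = -0.361838

Answer: Delta = -0.361838


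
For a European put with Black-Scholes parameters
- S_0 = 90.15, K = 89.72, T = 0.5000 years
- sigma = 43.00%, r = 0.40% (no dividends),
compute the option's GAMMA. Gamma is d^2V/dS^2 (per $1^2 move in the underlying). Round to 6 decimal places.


d1 = 0.1743305663; d2 = -0.1297253496
phi(d1) = 0.3929259503; exp(-qT) = 1.0000000000; exp(-rT) = 0.9980019987
Gamma = exp(-qT) * phi(d1) / (S * sigma * sqrt(T)) = 1.0000000000 * 0.3929259503 / (90.1500 * 0.4300 * 0.7071067812) = 0.014335

Answer: Gamma = 0.014335


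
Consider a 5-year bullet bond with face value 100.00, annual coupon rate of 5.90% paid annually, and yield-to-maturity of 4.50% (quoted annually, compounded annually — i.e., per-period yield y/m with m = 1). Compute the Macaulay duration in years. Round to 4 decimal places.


Answer: Macaulay duration = 4.4905 years

Derivation:
Coupon per period c = face * coupon_rate / m = 5.900000
Periods per year m = 1; per-period yield y/m = 0.045000
Number of cashflows N = 5
Cashflows (t years, CF_t, discount factor 1/(1+y/m)^(m*t), PV):
  t = 1.0000: CF_t = 5.900000, DF = 0.956938, PV = 5.645933
  t = 2.0000: CF_t = 5.900000, DF = 0.915730, PV = 5.402807
  t = 3.0000: CF_t = 5.900000, DF = 0.876297, PV = 5.170150
  t = 4.0000: CF_t = 5.900000, DF = 0.838561, PV = 4.947512
  t = 5.0000: CF_t = 105.900000, DF = 0.802451, PV = 84.979566
Price P = sum_t PV_t = 106.145967
Macaulay numerator sum_t t * PV_t:
  t * PV_t at t = 1.0000: 5.645933
  t * PV_t at t = 2.0000: 10.805613
  t * PV_t at t = 3.0000: 15.510450
  t * PV_t at t = 4.0000: 19.790048
  t * PV_t at t = 5.0000: 424.897829
Macaulay duration D = (sum_t t * PV_t) / P = 476.649873 / 106.145967 = 4.490513


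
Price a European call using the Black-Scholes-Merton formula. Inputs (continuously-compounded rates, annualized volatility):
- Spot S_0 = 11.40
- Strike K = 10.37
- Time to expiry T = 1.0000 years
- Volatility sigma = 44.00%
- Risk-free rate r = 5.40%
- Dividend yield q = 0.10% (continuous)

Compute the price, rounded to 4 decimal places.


Answer: Price = 2.7300

Derivation:
d1 = (ln(S/K) + (r - q + 0.5*sigma^2) * T) / (sigma * sqrt(T)) = 0.55567348
d2 = d1 - sigma * sqrt(T) = 0.11567348
exp(-rT) = 0.94743211; exp(-qT) = 0.99900050
C = S_0 * exp(-qT) * N(d1) - K * exp(-rT) * N(d2)
N(d1) = 0.71078296; N(d2) = 0.54604434
C = 11.4000 * 0.99900050 * 0.71078296 - 10.3700 * 0.94743211 * 0.54604434 = 2.7300


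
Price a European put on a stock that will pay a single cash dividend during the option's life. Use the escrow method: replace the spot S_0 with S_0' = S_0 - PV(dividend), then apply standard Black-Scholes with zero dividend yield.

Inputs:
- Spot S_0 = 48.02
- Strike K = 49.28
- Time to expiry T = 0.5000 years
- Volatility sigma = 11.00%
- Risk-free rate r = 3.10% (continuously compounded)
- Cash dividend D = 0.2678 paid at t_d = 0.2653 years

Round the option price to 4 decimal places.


PV(D) = D * exp(-r * t_d) = 0.2678 * 0.99180943 = 0.26560656
S_0' = S_0 - PV(D) = 48.0200 - 0.26560656 = 47.75439344
d1 = (ln(S_0'/K) + (r + sigma^2/2)*T) / (sigma*sqrt(T)) = -0.16613470
d2 = d1 - sigma*sqrt(T) = -0.24391645
exp(-rT) = 0.98461951
N(-d1) = 0.56597453; N(-d2) = 0.59635224
P = K * exp(-rT) * N(-d2) - S_0' * N(-d1) = 49.2800 * 0.98461951 * 0.59635224 - 47.75439344 * 0.56597453 = 1.9085

Answer: Price = 1.9085


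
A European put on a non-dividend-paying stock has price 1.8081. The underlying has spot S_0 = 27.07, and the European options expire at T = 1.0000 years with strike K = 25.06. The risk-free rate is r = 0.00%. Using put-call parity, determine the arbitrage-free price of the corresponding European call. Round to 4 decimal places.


Put-call parity: C - P = S_0 * exp(-qT) - K * exp(-rT).
S_0 * exp(-qT) = 27.0700 * 1.00000000 = 27.07000000
K * exp(-rT) = 25.0600 * 1.00000000 = 25.06000000
C = P + S*exp(-qT) - K*exp(-rT)
C = 1.8081 + 27.07000000 - 25.06000000 = 3.8181

Answer: Call price = 3.8181


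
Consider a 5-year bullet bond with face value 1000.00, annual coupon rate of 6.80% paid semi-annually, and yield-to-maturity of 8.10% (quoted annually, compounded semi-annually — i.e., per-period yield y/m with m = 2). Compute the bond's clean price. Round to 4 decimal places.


Answer: Price = 947.4102

Derivation:
Coupon per period c = face * coupon_rate / m = 34.000000
Periods per year m = 2; per-period yield y/m = 0.040500
Number of cashflows N = 10
Cashflows (t years, CF_t, discount factor 1/(1+y/m)^(m*t), PV):
  t = 0.5000: CF_t = 34.000000, DF = 0.961076, PV = 32.676598
  t = 1.0000: CF_t = 34.000000, DF = 0.923668, PV = 31.404707
  t = 1.5000: CF_t = 34.000000, DF = 0.887715, PV = 30.182323
  t = 2.0000: CF_t = 34.000000, DF = 0.853162, PV = 29.007519
  t = 2.5000: CF_t = 34.000000, DF = 0.819954, PV = 27.878442
  t = 3.0000: CF_t = 34.000000, DF = 0.788039, PV = 26.793313
  t = 3.5000: CF_t = 34.000000, DF = 0.757365, PV = 25.750420
  t = 4.0000: CF_t = 34.000000, DF = 0.727886, PV = 24.748122
  t = 4.5000: CF_t = 34.000000, DF = 0.699554, PV = 23.784836
  t = 5.0000: CF_t = 1034.000000, DF = 0.672325, PV = 695.183880
Price P = sum_t PV_t = 947.410159


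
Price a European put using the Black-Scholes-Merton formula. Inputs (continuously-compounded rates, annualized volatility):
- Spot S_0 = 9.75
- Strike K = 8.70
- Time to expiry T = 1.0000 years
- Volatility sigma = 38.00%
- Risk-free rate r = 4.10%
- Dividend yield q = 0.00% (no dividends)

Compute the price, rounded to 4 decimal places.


d1 = (ln(S/K) + (r - q + 0.5*sigma^2) * T) / (sigma * sqrt(T)) = 0.59774805
d2 = d1 - sigma * sqrt(T) = 0.21774805
exp(-rT) = 0.95982913; exp(-qT) = 1.00000000
P = K * exp(-rT) * N(-d2) - S_0 * exp(-qT) * N(-d1)
N(-d1) = 0.27500403; N(-d2) = 0.41381271
P = 8.7000 * 0.95982913 * 0.41381271 - 9.7500 * 1.00000000 * 0.27500403 = 0.7743

Answer: Price = 0.7743


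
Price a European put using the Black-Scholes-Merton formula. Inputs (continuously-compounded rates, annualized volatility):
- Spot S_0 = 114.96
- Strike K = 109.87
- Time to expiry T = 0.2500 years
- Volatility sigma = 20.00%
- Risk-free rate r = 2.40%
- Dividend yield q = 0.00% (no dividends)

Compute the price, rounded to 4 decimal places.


d1 = (ln(S/K) + (r - q + 0.5*sigma^2) * T) / (sigma * sqrt(T)) = 0.56286393
d2 = d1 - sigma * sqrt(T) = 0.46286393
exp(-rT) = 0.99401796; exp(-qT) = 1.00000000
P = K * exp(-rT) * N(-d2) - S_0 * exp(-qT) * N(-d1)
N(-d1) = 0.28676377; N(-d2) = 0.32173095
P = 109.8700 * 0.99401796 * 0.32173095 - 114.9600 * 1.00000000 * 0.28676377 = 2.1708

Answer: Price = 2.1708


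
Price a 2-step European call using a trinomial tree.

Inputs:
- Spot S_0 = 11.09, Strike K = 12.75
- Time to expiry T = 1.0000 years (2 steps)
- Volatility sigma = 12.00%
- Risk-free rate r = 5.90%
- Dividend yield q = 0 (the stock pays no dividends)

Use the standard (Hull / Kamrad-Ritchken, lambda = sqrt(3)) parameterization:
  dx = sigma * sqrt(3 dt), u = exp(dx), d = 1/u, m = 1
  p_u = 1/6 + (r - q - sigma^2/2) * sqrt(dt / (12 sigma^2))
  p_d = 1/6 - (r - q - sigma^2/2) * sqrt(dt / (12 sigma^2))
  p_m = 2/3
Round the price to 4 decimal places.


dt = T/N = 0.500000; dx = sigma*sqrt(3*dt) = 0.146969
u = exp(dx) = 1.158319; d = 1/u = 0.863320
p_u = 0.254780, p_m = 0.666667, p_d = 0.078553
Discount per step: exp(-r*dt) = 0.970931
Stock lattice S(k, j) with j the centered position index:
  k=0: S(0,+0) = 11.0900
  k=1: S(1,-1) = 9.5742; S(1,+0) = 11.0900; S(1,+1) = 12.8458
  k=2: S(2,-2) = 8.2656; S(2,-1) = 9.5742; S(2,+0) = 11.0900; S(2,+1) = 12.8458; S(2,+2) = 14.8795
Terminal payoffs V(N, j) = max(S_T - K, 0):
  V(2,-2) = 0.000000; V(2,-1) = 0.000000; V(2,+0) = 0.000000; V(2,+1) = 0.095752; V(2,+2) = 2.129472
Backward induction: V(k, j) = exp(-r*dt) * [p_u * V(k+1, j+1) + p_m * V(k+1, j) + p_d * V(k+1, j-1)]
  V(1,-1) = exp(-r*dt) * [p_u*0.000000 + p_m*0.000000 + p_d*0.000000] = 0.000000
  V(1,+0) = exp(-r*dt) * [p_u*0.095752 + p_m*0.000000 + p_d*0.000000] = 0.023687
  V(1,+1) = exp(-r*dt) * [p_u*2.129472 + p_m*0.095752 + p_d*0.000000] = 0.588755
  V(0,+0) = exp(-r*dt) * [p_u*0.588755 + p_m*0.023687 + p_d*0.000000] = 0.160975

Answer: Price = V(0,0) = 0.1610


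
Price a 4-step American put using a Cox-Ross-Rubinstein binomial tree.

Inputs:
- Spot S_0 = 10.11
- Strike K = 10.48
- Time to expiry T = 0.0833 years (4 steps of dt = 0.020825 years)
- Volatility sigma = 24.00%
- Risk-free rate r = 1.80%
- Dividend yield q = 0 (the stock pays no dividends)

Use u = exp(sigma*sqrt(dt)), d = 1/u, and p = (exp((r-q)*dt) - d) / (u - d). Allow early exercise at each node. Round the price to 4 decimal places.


Answer: Price = V(0,0) = 0.5136

Derivation:
dt = T/N = 0.020825
u = exp(sigma*sqrt(dt)) = 1.035241; d = 1/u = 0.965959
p = (exp((r-q)*dt) - d) / (u - d) = 0.496754
Discount per step: exp(-r*dt) = 0.999625
Stock lattice S(k, i) with i counting down-moves:
  k=0: S(0,0) = 10.1100
  k=1: S(1,0) = 10.4663; S(1,1) = 9.7658
  k=2: S(2,0) = 10.8351; S(2,1) = 10.1100; S(2,2) = 9.4334
  k=3: S(3,0) = 11.2170; S(3,1) = 10.4663; S(3,2) = 9.7658; S(3,3) = 9.1123
  k=4: S(4,0) = 11.6123; S(4,1) = 10.8351; S(4,2) = 10.1100; S(4,3) = 9.4334; S(4,4) = 8.8021
Terminal payoffs V(N, i) = max(K - S_T, 0):
  V(4,0) = 0.000000; V(4,1) = 0.000000; V(4,2) = 0.370000; V(4,3) = 1.046597; V(4,4) = 1.677914
Backward induction: V(k, i) = exp(-r*dt) * [p * V(k+1, i) + (1-p) * V(k+1, i+1)]; then take max(V_cont, immediate exercise) for American.
  V(3,0) = exp(-r*dt) * [p*0.000000 + (1-p)*0.000000] = 0.000000; exercise = 0.000000; V(3,0) = max -> 0.000000
  V(3,1) = exp(-r*dt) * [p*0.000000 + (1-p)*0.370000] = 0.186131; exercise = 0.013715; V(3,1) = max -> 0.186131
  V(3,2) = exp(-r*dt) * [p*0.370000 + (1-p)*1.046597] = 0.710229; exercise = 0.714156; V(3,2) = max -> 0.714156
  V(3,3) = exp(-r*dt) * [p*1.046597 + (1-p)*1.677914] = 1.363794; exercise = 1.367722; V(3,3) = max -> 1.367722
  V(2,0) = exp(-r*dt) * [p*0.000000 + (1-p)*0.186131] = 0.093635; exercise = 0.000000; V(2,0) = max -> 0.093635
  V(2,1) = exp(-r*dt) * [p*0.186131 + (1-p)*0.714156] = 0.451689; exercise = 0.370000; V(2,1) = max -> 0.451689
  V(2,2) = exp(-r*dt) * [p*0.714156 + (1-p)*1.367722] = 1.042670; exercise = 1.046597; V(2,2) = max -> 1.046597
  V(1,0) = exp(-r*dt) * [p*0.093635 + (1-p)*0.451689] = 0.273721; exercise = 0.013715; V(1,0) = max -> 0.273721
  V(1,1) = exp(-r*dt) * [p*0.451689 + (1-p)*1.046597] = 0.750793; exercise = 0.714156; V(1,1) = max -> 0.750793
  V(0,0) = exp(-r*dt) * [p*0.273721 + (1-p)*0.750793] = 0.513613; exercise = 0.370000; V(0,0) = max -> 0.513613


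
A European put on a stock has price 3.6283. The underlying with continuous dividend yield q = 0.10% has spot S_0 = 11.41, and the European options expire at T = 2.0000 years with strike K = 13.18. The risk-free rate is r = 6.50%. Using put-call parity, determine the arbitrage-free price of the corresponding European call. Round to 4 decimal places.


Put-call parity: C - P = S_0 * exp(-qT) - K * exp(-rT).
S_0 * exp(-qT) = 11.4100 * 0.99800200 = 11.38720280
K * exp(-rT) = 13.1800 * 0.87809543 = 11.57329778
C = P + S*exp(-qT) - K*exp(-rT)
C = 3.6283 + 11.38720280 - 11.57329778 = 3.4422

Answer: Call price = 3.4422


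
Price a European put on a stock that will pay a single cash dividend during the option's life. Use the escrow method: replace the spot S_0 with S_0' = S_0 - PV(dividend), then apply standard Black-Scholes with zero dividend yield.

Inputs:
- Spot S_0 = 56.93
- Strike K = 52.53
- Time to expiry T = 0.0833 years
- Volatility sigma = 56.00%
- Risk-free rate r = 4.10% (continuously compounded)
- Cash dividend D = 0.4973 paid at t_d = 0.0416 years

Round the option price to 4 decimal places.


PV(D) = D * exp(-r * t_d) = 0.4973 * 0.99829585 = 0.49645253
S_0' = S_0 - PV(D) = 56.9300 - 0.49645253 = 56.43354747
d1 = (ln(S_0'/K) + (r + sigma^2/2)*T) / (sigma*sqrt(T)) = 0.54543354
d2 = d1 - sigma*sqrt(T) = 0.38380780
exp(-rT) = 0.99659053
N(-d1) = 0.29272769; N(-d2) = 0.35056045
P = K * exp(-rT) * N(-d2) - S_0' * N(-d1) = 52.5300 * 0.99659053 * 0.35056045 - 56.43354747 * 0.29272769 = 1.8325

Answer: Price = 1.8325


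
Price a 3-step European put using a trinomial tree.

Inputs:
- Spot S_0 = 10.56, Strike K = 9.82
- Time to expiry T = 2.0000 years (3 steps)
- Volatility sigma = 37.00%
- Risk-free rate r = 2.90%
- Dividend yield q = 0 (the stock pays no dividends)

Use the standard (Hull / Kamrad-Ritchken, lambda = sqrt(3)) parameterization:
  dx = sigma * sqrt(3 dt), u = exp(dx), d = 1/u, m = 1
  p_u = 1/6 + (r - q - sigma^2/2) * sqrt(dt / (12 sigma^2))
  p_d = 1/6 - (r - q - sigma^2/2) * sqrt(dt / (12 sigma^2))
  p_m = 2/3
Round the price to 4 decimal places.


Answer: Price = V(0,0) = 1.3872

Derivation:
dt = T/N = 0.666667; dx = sigma*sqrt(3*dt) = 0.523259
u = exp(dx) = 1.687518; d = 1/u = 0.592586
p_u = 0.141536, p_m = 0.666667, p_d = 0.191798
Discount per step: exp(-r*dt) = 0.980852
Stock lattice S(k, j) with j the centered position index:
  k=0: S(0,+0) = 10.5600
  k=1: S(1,-1) = 6.2577; S(1,+0) = 10.5600; S(1,+1) = 17.8202
  k=2: S(2,-2) = 3.7082; S(2,-1) = 6.2577; S(2,+0) = 10.5600; S(2,+1) = 17.8202; S(2,+2) = 30.0719
  k=3: S(3,-3) = 2.1974; S(3,-2) = 3.7082; S(3,-1) = 6.2577; S(3,+0) = 10.5600; S(3,+1) = 17.8202; S(3,+2) = 30.0719; S(3,+3) = 50.7469
Terminal payoffs V(N, j) = max(K - S_T, 0):
  V(3,-3) = 7.622553; V(3,-2) = 6.111768; V(3,-1) = 3.562290; V(3,+0) = 0.000000; V(3,+1) = 0.000000; V(3,+2) = 0.000000; V(3,+3) = 0.000000
Backward induction: V(k, j) = exp(-r*dt) * [p_u * V(k+1, j+1) + p_m * V(k+1, j) + p_d * V(k+1, j-1)]
  V(2,-2) = exp(-r*dt) * [p_u*3.562290 + p_m*6.111768 + p_d*7.622553] = 5.925026
  V(2,-1) = exp(-r*dt) * [p_u*0.000000 + p_m*3.562290 + p_d*6.111768] = 3.479164
  V(2,+0) = exp(-r*dt) * [p_u*0.000000 + p_m*0.000000 + p_d*3.562290] = 0.670156
  V(2,+1) = exp(-r*dt) * [p_u*0.000000 + p_m*0.000000 + p_d*0.000000] = 0.000000
  V(2,+2) = exp(-r*dt) * [p_u*0.000000 + p_m*0.000000 + p_d*0.000000] = 0.000000
  V(1,-1) = exp(-r*dt) * [p_u*0.670156 + p_m*3.479164 + p_d*5.925026] = 3.482712
  V(1,+0) = exp(-r*dt) * [p_u*0.000000 + p_m*0.670156 + p_d*3.479164] = 1.092735
  V(1,+1) = exp(-r*dt) * [p_u*0.000000 + p_m*0.000000 + p_d*0.670156] = 0.126073
  V(0,+0) = exp(-r*dt) * [p_u*0.126073 + p_m*1.092735 + p_d*3.482712] = 1.387229
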